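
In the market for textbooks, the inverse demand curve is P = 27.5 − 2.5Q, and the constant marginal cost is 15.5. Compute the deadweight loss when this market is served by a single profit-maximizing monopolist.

Competitive firms price at marginal cost: P = 15.5, giving Q = 4.8.
Monopoly sets MR = MC: 27.5 − 5Q = 15.5 ⇒ Q = 2.4, P = 27.5 − 2.5·2.4 = 21.5.
DWL is the triangle between Q = 2.4 and Q = 4.8: ½·(4.8 − 2.4)·(21.5 − 15.5) = 7.2.

DWL = 7.2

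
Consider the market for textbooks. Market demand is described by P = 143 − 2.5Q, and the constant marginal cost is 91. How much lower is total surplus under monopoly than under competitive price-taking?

Competitive firms price at marginal cost: P = 91, giving Q = 20.8.
CS = ½·(143 − 91)·20.8 = 540.8; PS = (91 − 91)·20.8 = 0; TS = 540.8.
The monopolist equates marginal revenue to marginal cost: 143 − 5Q = 91, so Q = 10.4. From demand, P = 117.
CS = ½·(143 − 117)·10.4 = 135.2; PS = (117 − 91)·10.4 = 270.4; TS = 405.6.
Change in total surplus: 405.6 − 540.8 = −135.2.

TS falls by 135.2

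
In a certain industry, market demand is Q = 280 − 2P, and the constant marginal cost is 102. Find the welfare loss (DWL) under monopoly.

Inverting demand: P = 140 − 0.5Q.
Perfect competition: P = MC = 102, so 140 − 0.5Q = 102 and Q = 76.
A monopolist chooses Q where MR = MC. MR = 140 − Q; setting this equal to 102 gives Q = 38 and P = 121.
DWL is the triangle between Q = 38 and Q = 76: ½·(76 − 38)·(121 − 102) = 361.

DWL = 361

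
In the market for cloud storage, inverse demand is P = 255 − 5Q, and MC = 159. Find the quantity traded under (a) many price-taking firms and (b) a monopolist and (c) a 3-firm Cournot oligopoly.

Competition: Q = 19.2; Monopoly: Q = 9.6; Cournot: Q = 14.4

Competitive firms price at marginal cost: P = 159, giving Q = 19.2.
The monopolist equates marginal revenue to marginal cost: 255 − 10Q = 159, so Q = 9.6. From demand, P = 207.
With 3 symmetric Cournot firms, each firm's FOC gives 255 − 20q = 159, so q = 4.8, Q = 3·4.8 = 14.4, and P = 183.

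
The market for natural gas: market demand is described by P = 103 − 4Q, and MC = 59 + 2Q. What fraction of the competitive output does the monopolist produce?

A monopolist chooses Q where MR = MC. MR = 103 − 8Q; setting this equal to 59 + 2Q gives Q = 4.4 and P = 85.4.
Competitive equilibrium sets price equal to marginal cost: 103 − 4Q = 59 + 2Q, so Q = 22/3 and P = 221/3.
Ratio Q_m/Q_c = 4.4/(22/3) = 0.6.

Q_m/Q_c = 0.6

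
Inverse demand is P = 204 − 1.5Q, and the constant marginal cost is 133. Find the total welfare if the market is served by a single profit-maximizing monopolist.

The monopolist equates marginal revenue to marginal cost: 204 − 3Q = 133, so Q = 71/3. From demand, P = 168.5.
CS = ½·(204 − 168.5)·71/3 = 5041/12; PS = (168.5 − 133)·71/3 = 5041/6; TS = 1260.25.

TS = 1260.25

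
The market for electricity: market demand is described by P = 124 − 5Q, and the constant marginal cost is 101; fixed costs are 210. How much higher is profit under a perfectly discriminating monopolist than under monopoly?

A monopolist chooses Q where MR = MC. MR = 124 − 10Q; setting this equal to 101 gives Q = 2.3 and P = 112.5.
Profit = (112.5 − 101)·2.3 − 210 = −183.55.
A perfectly discriminating monopolist sells every unit with P(Q) ≥ MC(Q), so output equals the competitive quantity Q = 4.6. Each buyer pays their reservation price, so CS = 0 and the firm captures all surplus.
PS equals the full surplus area, 52.9. Profit = 52.9 − 210 = −157.1.
Change in profit: −157.1 − −183.55 = 26.45.

Profit rises by 26.45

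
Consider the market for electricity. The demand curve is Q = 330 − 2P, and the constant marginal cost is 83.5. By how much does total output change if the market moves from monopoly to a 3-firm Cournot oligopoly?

Inverting demand: P = 165 − 0.5Q.
Monopoly sets MR = MC: 165 − Q = 83.5 ⇒ Q = 81.5, P = 165 − 0.5·81.5 = 124.25.
Cournot with 3 identical firms: the symmetric best-response condition is 165 − 2q = 83.5. Each firm produces q = 40.75, total output Q = 122.25, price P = 103.875.
Change in total output: 122.25 − 81.5 = 40.75.

Total output rises by 40.75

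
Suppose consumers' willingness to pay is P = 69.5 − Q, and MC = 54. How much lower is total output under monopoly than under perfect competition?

Total output falls by 7.75

Under competition P = MC = 54, so Q = (69.5 − 54)/1 = 15.5.
The monopolist equates marginal revenue to marginal cost: 69.5 − 2Q = 54, so Q = 7.75. From demand, P = 61.75.
Change in total output: 7.75 − 15.5 = −7.75.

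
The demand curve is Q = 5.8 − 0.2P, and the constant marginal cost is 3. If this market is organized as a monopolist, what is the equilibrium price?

P = 16

Inverting demand: P = 29 − 5Q.
Monopoly sets MR = MC: 29 − 10Q = 3 ⇒ Q = 2.6, P = 29 − 5·2.6 = 16.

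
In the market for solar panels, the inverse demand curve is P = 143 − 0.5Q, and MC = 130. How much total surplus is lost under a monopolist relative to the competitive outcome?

Under competition P = MC = 130, so Q = (143 − 130)/0.5 = 26.
Monopoly sets MR = MC: 143 − Q = 130 ⇒ Q = 13, P = 143 − 0.5·13 = 136.5.
DWL is the triangle between Q = 13 and Q = 26: ½·(26 − 13)·(136.5 − 130) = 42.25.

DWL = 42.25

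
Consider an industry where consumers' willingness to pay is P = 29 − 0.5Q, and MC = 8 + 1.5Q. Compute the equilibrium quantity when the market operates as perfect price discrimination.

A perfectly discriminating monopolist sells every unit with P(Q) ≥ MC(Q), so output equals the competitive quantity Q = 10.5. Each buyer pays their reservation price, so CS = 0 and the firm captures all surplus.

Q = 10.5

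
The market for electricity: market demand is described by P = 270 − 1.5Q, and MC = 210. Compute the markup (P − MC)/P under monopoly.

A monopolist chooses Q where MR = MC. MR = 270 − 3Q; setting this equal to 210 gives Q = 20 and P = 240.
Lerner index = (P − MC)/P = (240 − 210)/240 = 0.125.

Lerner index = 0.125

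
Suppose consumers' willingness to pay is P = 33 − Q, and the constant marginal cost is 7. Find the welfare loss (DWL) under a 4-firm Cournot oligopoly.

Competitive firms price at marginal cost: P = 7, giving Q = 26.
In a 4-firm Cournot equilibrium, symmetry and the first-order condition give q = (33 − 7)/(5) = 5.2. So Q = 20.8 and P = 12.2.
DWL is the triangle between Q = 20.8 and Q = 26: ½·(26 − 20.8)·(12.2 − 7) = 13.52.

DWL = 13.52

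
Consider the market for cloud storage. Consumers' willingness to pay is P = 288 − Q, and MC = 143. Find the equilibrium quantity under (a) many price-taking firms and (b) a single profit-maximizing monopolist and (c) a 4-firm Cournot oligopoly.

Competition: Q = 145; Monopoly: Q = 72.5; Cournot: Q = 116

Perfect competition: P = MC = 143, so 288 − Q = 143 and Q = 145.
A monopolist chooses Q where MR = MC. MR = 288 − 2Q; setting this equal to 143 gives Q = 72.5 and P = 215.5.
In a 4-firm Cournot equilibrium, symmetry and the first-order condition give q = (288 − 143)/(5) = 29. So Q = 116 and P = 172.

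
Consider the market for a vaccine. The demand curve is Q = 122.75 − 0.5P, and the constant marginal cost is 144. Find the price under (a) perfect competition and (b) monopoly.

Competition: P = 144; Monopoly: P = 194.75

Inverting demand: P = 245.5 − 2Q.
Perfect competition: P = MC = 144, so 245.5 − 2Q = 144 and Q = 50.75.
Monopoly sets MR = MC: 245.5 − 4Q = 144 ⇒ Q = 25.375, P = 245.5 − 2·25.375 = 194.75.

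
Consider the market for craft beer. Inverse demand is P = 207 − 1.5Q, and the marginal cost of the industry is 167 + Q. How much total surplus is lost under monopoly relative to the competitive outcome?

Under competition P = MC: 207 − 1.5Q = 167 + Q ⇒ Q = 16, P = 183.
Monopoly sets MR = MC: 207 − 3Q = 167 + Q ⇒ Q = 10, P = 207 − 1.5·10 = 192.
CS = ½·(207 − 183)·16 = 192; PS = (183·16 − 167·16 − ½·1·16²) = 128; TS = 320.
CS = ½·(207 − 192)·10 = 75; PS = (192·10 − 167·10 − ½·1·10²) = 200; TS = 275.
DWL = 320 − 275 = 45.

DWL = 45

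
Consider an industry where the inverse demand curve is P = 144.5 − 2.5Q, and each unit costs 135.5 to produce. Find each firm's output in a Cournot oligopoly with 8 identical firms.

q_i = 0.4

Cournot with 8 identical firms: the symmetric best-response condition is 144.5 − 22.5q = 135.5. Each firm produces q = 0.4, total output Q = 3.2, price P = 136.5.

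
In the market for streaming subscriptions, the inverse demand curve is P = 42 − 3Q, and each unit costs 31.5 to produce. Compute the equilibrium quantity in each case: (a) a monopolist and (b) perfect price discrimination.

Monopoly: Q = 1.75; Perfect PD: Q = 3.5

A monopolist chooses Q where MR = MC. MR = 42 − 6Q; setting this equal to 31.5 gives Q = 1.75 and P = 36.75.
With perfect price discrimination, output is the efficient level Q = 3.5 (where demand meets MC), but every buyer pays their willingness to pay: CS = 0 and PS = total surplus.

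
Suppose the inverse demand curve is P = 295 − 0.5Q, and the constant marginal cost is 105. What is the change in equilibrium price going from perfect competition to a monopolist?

P rises by 95

Competitive firms price at marginal cost: P = 105, giving Q = 380.
Monopoly sets MR = MC: 295 − Q = 105 ⇒ Q = 190, P = 295 − 0.5·190 = 200.
Change in equilibrium price: 200 − 105 = 95.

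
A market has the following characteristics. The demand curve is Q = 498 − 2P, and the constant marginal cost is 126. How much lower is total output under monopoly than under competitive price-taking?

Q falls by 123

Inverting demand: P = 249 − 0.5Q.
Perfect competition: P = MC = 126, so 249 − 0.5Q = 126 and Q = 246.
The monopolist equates marginal revenue to marginal cost: 249 − Q = 126, so Q = 123. From demand, P = 187.5.
Change in total output: 123 − 246 = −123.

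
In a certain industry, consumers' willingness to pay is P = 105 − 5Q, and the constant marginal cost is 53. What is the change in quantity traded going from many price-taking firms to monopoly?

Q falls by 5.2

Competitive firms price at marginal cost: P = 53, giving Q = 10.4.
The monopolist equates marginal revenue to marginal cost: 105 − 10Q = 53, so Q = 5.2. From demand, P = 79.
Change in quantity traded: 5.2 − 10.4 = −5.2.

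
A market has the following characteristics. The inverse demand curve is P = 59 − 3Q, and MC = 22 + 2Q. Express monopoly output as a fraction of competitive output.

A monopolist chooses Q where MR = MC. MR = 59 − 6Q; setting this equal to 22 + 2Q gives Q = 4.625 and P = 45.125.
Under competition P = MC: 59 − 3Q = 22 + 2Q ⇒ Q = 7.4, P = 36.8.
Ratio Q_m/Q_c = 4.625/7.4 = 0.625.

Q_m/Q_c = 0.625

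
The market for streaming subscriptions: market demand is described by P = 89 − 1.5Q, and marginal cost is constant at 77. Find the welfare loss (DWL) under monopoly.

Under competition P = MC = 77, so Q = (89 − 77)/1.5 = 8.
The monopolist equates marginal revenue to marginal cost: 89 − 3Q = 77, so Q = 4. From demand, P = 83.
DWL is the triangle between Q = 4 and Q = 8: ½·(8 − 4)·(83 − 77) = 12.

DWL = 12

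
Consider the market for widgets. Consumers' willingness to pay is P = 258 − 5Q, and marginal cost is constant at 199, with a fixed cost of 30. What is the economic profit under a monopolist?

Profit = 144.05

A monopolist chooses Q where MR = MC. MR = 258 − 10Q; setting this equal to 199 gives Q = 5.9 and P = 228.5.
Profit = (228.5 − 199)·5.9 − 30 = 144.05.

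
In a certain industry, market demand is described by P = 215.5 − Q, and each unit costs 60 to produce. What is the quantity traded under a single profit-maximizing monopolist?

A monopolist chooses Q where MR = MC. MR = 215.5 − 2Q; setting this equal to 60 gives Q = 77.75 and P = 137.75.

Q = 77.75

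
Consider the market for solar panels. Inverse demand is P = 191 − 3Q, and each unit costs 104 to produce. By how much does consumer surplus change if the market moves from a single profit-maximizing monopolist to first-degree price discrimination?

CS falls by 315.375

The monopolist equates marginal revenue to marginal cost: 191 − 6Q = 104, so Q = 14.5. From demand, P = 147.5.
CS = ½·(191 − 147.5)·14.5 = 315.375.
With perfect price discrimination, output is the efficient level Q = 29 (where demand meets MC), but every buyer pays their willingness to pay: CS = 0 and PS = total surplus.
CS = 0.
Change in consumer surplus: 0 − 315.375 = −315.375.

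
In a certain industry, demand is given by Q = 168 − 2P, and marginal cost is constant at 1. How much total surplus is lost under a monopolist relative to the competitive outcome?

Inverting demand: P = 84 − 0.5Q.
Under competition P = MC = 1, so Q = (84 − 1)/0.5 = 166.
A monopolist chooses Q where MR = MC. MR = 84 − Q; setting this equal to 1 gives Q = 83 and P = 42.5.
DWL is the triangle between Q = 83 and Q = 166: ½·(166 − 83)·(42.5 − 1) = 1722.25.

DWL = 1722.25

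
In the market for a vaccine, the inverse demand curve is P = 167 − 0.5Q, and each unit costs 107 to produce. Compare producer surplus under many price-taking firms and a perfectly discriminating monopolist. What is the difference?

Producer surplus rises by 3600

Competitive firms price at marginal cost: P = 107, giving Q = 120.
PS = (107 − 107)·120 = 0.
With perfect price discrimination, output is the efficient level Q = 120 (where demand meets MC), but every buyer pays their willingness to pay: CS = 0 and PS = total surplus.
PS = ½·(167 − 107)·120 = 3600.
Change in producer surplus: 3600 − 0 = 3600.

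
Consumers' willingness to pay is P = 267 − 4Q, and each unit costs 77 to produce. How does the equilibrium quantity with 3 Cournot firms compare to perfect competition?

Cournot: Q = 35.625; Competition: Q = 47.5

In a 3-firm Cournot equilibrium, symmetry and the first-order condition give q = (267 − 77)/(16) = 11.875. So Q = 35.625 and P = 124.5.
Competitive firms price at marginal cost: P = 77, giving Q = 47.5.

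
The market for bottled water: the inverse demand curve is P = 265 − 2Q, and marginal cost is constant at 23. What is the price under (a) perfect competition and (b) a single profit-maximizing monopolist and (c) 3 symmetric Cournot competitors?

Perfect competition: P = MC = 23, so 265 − 2Q = 23 and Q = 121.
A monopolist chooses Q where MR = MC. MR = 265 − 4Q; setting this equal to 23 gives Q = 60.5 and P = 144.
In a 3-firm Cournot equilibrium, symmetry and the first-order condition give q = (265 − 23)/(8) = 30.25. So Q = 90.75 and P = 83.5.

Competition: P = 23; Monopoly: P = 144; Cournot: P = 83.5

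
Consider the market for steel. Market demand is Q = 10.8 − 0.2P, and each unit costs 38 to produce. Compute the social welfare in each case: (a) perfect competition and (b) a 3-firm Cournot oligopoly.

Competition: TS = 25.6; Cournot: TS = 24

Inverting demand: P = 54 − 5Q.
Competitive firms price at marginal cost: P = 38, giving Q = 3.2.
CS = ½·(54 − 38)·3.2 = 25.6; PS = (38 − 38)·3.2 = 0; TS = 25.6.
With 3 symmetric Cournot firms, each firm's FOC gives 54 − 20q = 38, so q = 0.8, Q = 3·0.8 = 2.4, and P = 42.
CS = ½·(54 − 42)·2.4 = 14.4; PS = (42 − 38)·2.4 = 9.6; TS = 24.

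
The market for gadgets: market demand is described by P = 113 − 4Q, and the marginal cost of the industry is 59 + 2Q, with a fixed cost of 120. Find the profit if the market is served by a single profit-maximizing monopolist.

Profit = 25.8

Monopoly sets MR = MC: 113 − 8Q = 59 + 2Q ⇒ Q = 5.4, P = 113 − 4·5.4 = 91.4.
Profit = 91.4·5.4 − (59·5.4 + ½·2·5.4²) − 120 = 25.8.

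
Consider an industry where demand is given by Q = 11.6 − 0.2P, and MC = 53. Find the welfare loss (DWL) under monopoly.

DWL = 0.625

Inverting demand: P = 58 − 5Q.
Under competition P = MC = 53, so Q = (58 − 53)/5 = 1.
Monopoly sets MR = MC: 58 − 10Q = 53 ⇒ Q = 0.5, P = 58 − 5·0.5 = 55.5.
DWL is the triangle between Q = 0.5 and Q = 1: ½·(1 − 0.5)·(55.5 − 53) = 0.625.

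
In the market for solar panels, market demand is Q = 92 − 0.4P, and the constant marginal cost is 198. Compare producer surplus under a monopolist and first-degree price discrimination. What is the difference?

PS rises by 102.4

Inverting demand: P = 230 − 2.5Q.
A monopolist chooses Q where MR = MC. MR = 230 − 5Q; setting this equal to 198 gives Q = 6.4 and P = 214.
PS = (214 − 198)·6.4 = 102.4.
With perfect price discrimination, output is the efficient level Q = 12.8 (where demand meets MC), but every buyer pays their willingness to pay: CS = 0 and PS = total surplus.
PS = ½·(230 − 198)·12.8 = 204.8.
Change in producer surplus: 204.8 − 102.4 = 102.4.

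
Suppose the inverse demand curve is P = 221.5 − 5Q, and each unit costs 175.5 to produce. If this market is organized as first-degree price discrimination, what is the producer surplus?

PS = 211.6

A perfectly discriminating monopolist sells every unit with P(Q) ≥ MC(Q), so output equals the competitive quantity Q = 9.2. Each buyer pays their reservation price, so CS = 0 and the firm captures all surplus.
PS = ½·(221.5 − 175.5)·9.2 = 211.6.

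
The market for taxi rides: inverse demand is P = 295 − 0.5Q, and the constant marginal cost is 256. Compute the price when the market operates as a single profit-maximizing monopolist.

P = 275.5

The monopolist equates marginal revenue to marginal cost: 295 − Q = 256, so Q = 39. From demand, P = 275.5.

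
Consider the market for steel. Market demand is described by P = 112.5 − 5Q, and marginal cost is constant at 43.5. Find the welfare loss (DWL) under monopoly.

Perfect competition: P = MC = 43.5, so 112.5 − 5Q = 43.5 and Q = 13.8.
The monopolist equates marginal revenue to marginal cost: 112.5 − 10Q = 43.5, so Q = 6.9. From demand, P = 78.
DWL is the triangle between Q = 6.9 and Q = 13.8: ½·(13.8 − 6.9)·(78 − 43.5) = 119.025.

DWL = 119.025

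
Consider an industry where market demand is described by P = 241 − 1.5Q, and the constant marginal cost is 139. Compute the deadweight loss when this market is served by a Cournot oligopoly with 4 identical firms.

Competitive firms price at marginal cost: P = 139, giving Q = 68.
In a 4-firm Cournot equilibrium, symmetry and the first-order condition give q = (241 − 139)/(7.5) = 13.6. So Q = 54.4 and P = 159.4.
DWL is the triangle between Q = 54.4 and Q = 68: ½·(68 − 54.4)·(159.4 − 139) = 138.72.

DWL = 138.72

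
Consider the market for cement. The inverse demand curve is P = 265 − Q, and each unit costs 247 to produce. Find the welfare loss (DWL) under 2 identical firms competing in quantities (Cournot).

Competitive firms price at marginal cost: P = 247, giving Q = 18.
In a 2-firm Cournot equilibrium, symmetry and the first-order condition give q = (265 − 247)/(3) = 6. So Q = 12 and P = 253.
DWL is the triangle between Q = 12 and Q = 18: ½·(18 − 12)·(253 − 247) = 18.

DWL = 18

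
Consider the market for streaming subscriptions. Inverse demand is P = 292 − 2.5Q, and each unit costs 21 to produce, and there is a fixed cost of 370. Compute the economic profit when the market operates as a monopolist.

Monopoly sets MR = MC: 292 − 5Q = 21 ⇒ Q = 54.2, P = 292 − 2.5·54.2 = 156.5.
Profit = (156.5 − 21)·54.2 − 370 = 6974.1.

Profit = 6974.1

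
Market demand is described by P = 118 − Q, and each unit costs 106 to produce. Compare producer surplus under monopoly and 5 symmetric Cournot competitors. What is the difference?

Producer surplus falls by 16

Monopoly sets MR = MC: 118 − 2Q = 106 ⇒ Q = 6, P = 118 − 6 = 112.
PS = (112 − 106)·6 = 36.
In a 5-firm Cournot equilibrium, symmetry and the first-order condition give q = (118 − 106)/(6) = 2. So Q = 10 and P = 108.
PS = (108 − 106)·10 = 20.
Change in producer surplus: 20 − 36 = −16.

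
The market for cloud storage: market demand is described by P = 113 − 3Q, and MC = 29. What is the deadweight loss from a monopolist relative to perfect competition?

Competitive firms price at marginal cost: P = 29, giving Q = 28.
Monopoly sets MR = MC: 113 − 6Q = 29 ⇒ Q = 14, P = 113 − 3·14 = 71.
DWL is the triangle between Q = 14 and Q = 28: ½·(28 − 14)·(71 − 29) = 294.

DWL = 294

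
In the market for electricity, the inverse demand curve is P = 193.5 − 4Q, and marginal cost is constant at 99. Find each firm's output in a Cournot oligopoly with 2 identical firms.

q_i = 7.875

Cournot with 2 identical firms: the symmetric best-response condition is 193.5 − 12q = 99. Each firm produces q = 7.875, total output Q = 15.75, price P = 130.5.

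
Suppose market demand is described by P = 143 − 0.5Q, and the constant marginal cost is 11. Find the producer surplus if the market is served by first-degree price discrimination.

Under first-degree price discrimination the firm charges each unit its demand price and produces up to where P = MC, i.e. Q = 264. Consumer surplus is zero; producer surplus equals total surplus.
PS = ½·(143 − 11)·264 = 17424.

PS = 17424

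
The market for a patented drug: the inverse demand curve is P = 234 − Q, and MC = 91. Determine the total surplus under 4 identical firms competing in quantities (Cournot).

TS = 9815.52

Cournot with 4 identical firms: the symmetric best-response condition is 234 − 5q = 91. Each firm produces q = 28.6, total output Q = 114.4, price P = 119.6.
CS = ½·(234 − 119.6)·114.4 = 6543.68; PS = (119.6 − 91)·114.4 = 3271.84; TS = 9815.52.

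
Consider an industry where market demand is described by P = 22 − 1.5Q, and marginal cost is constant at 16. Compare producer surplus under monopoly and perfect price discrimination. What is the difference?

Monopoly sets MR = MC: 22 − 3Q = 16 ⇒ Q = 2, P = 22 − 1.5·2 = 19.
PS = (19 − 16)·2 = 6.
A perfectly discriminating monopolist sells every unit with P(Q) ≥ MC(Q), so output equals the competitive quantity Q = 4. Each buyer pays their reservation price, so CS = 0 and the firm captures all surplus.
PS = ½·(22 − 16)·4 = 12.
Change in producer surplus: 12 − 6 = 6.

PS rises by 6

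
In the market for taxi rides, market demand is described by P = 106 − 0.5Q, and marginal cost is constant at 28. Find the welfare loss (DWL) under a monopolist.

Perfect competition: P = MC = 28, so 106 − 0.5Q = 28 and Q = 156.
Monopoly sets MR = MC: 106 − Q = 28 ⇒ Q = 78, P = 106 − 0.5·78 = 67.
DWL is the triangle between Q = 78 and Q = 156: ½·(156 − 78)·(67 − 28) = 1521.

DWL = 1521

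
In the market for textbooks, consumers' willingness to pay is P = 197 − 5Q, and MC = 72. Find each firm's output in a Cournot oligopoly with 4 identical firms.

q_i = 5

In a 4-firm Cournot equilibrium, symmetry and the first-order condition give q = (197 − 72)/(25) = 5. So Q = 20 and P = 97.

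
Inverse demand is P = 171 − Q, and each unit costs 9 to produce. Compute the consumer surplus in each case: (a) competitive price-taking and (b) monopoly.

Competition: CS = 13122; Monopoly: CS = 3280.5

Competitive firms price at marginal cost: P = 9, giving Q = 162.
CS = ½·(171 − 9)·162 = 13122.
A monopolist chooses Q where MR = MC. MR = 171 − 2Q; setting this equal to 9 gives Q = 81 and P = 90.
CS = ½·(171 − 90)·81 = 3280.5.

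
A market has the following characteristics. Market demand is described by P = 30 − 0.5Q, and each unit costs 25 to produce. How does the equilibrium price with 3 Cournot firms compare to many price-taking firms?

With 3 symmetric Cournot firms, each firm's FOC gives 30 − 2q = 25, so q = 2.5, Q = 3·2.5 = 7.5, and P = 26.25.
Competitive firms price at marginal cost: P = 25, giving Q = 10.

Cournot: P = 26.25; Competition: P = 25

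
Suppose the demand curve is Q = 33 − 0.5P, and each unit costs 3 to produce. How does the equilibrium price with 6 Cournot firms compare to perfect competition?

Inverting demand: P = 66 − 2Q.
In a 6-firm Cournot equilibrium, symmetry and the first-order condition give q = (66 − 3)/(14) = 4.5. So Q = 27 and P = 12.
Competitive firms price at marginal cost: P = 3, giving Q = 31.5.

Cournot: P = 12; Competition: P = 3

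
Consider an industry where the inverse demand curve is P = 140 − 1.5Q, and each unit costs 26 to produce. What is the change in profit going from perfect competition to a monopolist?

Profit rises by 2166

Under competition P = MC = 26, so Q = (140 − 26)/1.5 = 76.
Profit = (26 − 26)·76 = 0.
Monopoly sets MR = MC: 140 − 3Q = 26 ⇒ Q = 38, P = 140 − 1.5·38 = 83.
Profit = (83 − 26)·38 = 2166.
Change in profit: 2166 − 0 = 2166.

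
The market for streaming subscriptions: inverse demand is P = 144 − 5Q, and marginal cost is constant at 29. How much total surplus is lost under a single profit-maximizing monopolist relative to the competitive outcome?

Perfect competition: P = MC = 29, so 144 − 5Q = 29 and Q = 23.
Monopoly sets MR = MC: 144 − 10Q = 29 ⇒ Q = 11.5, P = 144 − 5·11.5 = 86.5.
DWL is the triangle between Q = 11.5 and Q = 23: ½·(23 − 11.5)·(86.5 − 29) = 330.625.

DWL = 330.625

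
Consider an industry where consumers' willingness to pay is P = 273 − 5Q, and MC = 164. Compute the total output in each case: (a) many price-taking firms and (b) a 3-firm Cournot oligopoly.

Competitive firms price at marginal cost: P = 164, giving Q = 21.8.
With 3 symmetric Cournot firms, each firm's FOC gives 273 − 20q = 164, so q = 5.45, Q = 3·5.45 = 16.35, and P = 191.25.

Competition: Q = 21.8; Cournot: Q = 16.35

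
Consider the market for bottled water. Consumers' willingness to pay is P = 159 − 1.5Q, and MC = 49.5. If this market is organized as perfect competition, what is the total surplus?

Competitive firms price at marginal cost: P = 49.5, giving Q = 73.
CS = ½·(159 − 49.5)·73 = 3996.75; PS = (49.5 − 49.5)·73 = 0; TS = 3996.75.

TS = 3996.75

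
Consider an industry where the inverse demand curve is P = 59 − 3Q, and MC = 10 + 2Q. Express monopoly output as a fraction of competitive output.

A monopolist chooses Q where MR = MC. MR = 59 − 6Q; setting this equal to 10 + 2Q gives Q = 6.125 and P = 40.625.
Under competition P = MC: 59 − 3Q = 10 + 2Q ⇒ Q = 9.8, P = 29.6.
Ratio Q_m/Q_c = 6.125/9.8 = 0.625.

Q_m/Q_c = 0.625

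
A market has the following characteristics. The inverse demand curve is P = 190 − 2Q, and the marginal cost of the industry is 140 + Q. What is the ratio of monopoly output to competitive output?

Q_m/Q_c = 0.6

A monopolist chooses Q where MR = MC. MR = 190 − 4Q; setting this equal to 140 + Q gives Q = 10 and P = 170.
Competitive equilibrium sets price equal to marginal cost: 190 − 2Q = 140 + Q, so Q = 50/3 and P = 470/3.
Ratio Q_m/Q_c = 10/(50/3) = 0.6.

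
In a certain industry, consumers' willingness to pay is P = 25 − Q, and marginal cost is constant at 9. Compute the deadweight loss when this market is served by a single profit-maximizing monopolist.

DWL = 32

Perfect competition: P = MC = 9, so 25 − Q = 9 and Q = 16.
A monopolist chooses Q where MR = MC. MR = 25 − 2Q; setting this equal to 9 gives Q = 8 and P = 17.
DWL is the triangle between Q = 8 and Q = 16: ½·(16 − 8)·(17 − 9) = 32.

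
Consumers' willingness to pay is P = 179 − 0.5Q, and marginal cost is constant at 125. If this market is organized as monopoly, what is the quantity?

Q = 54

The monopolist equates marginal revenue to marginal cost: 179 − Q = 125, so Q = 54. From demand, P = 152.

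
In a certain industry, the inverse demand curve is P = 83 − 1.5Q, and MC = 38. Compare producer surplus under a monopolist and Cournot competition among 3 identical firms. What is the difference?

Producer surplus falls by 84.375

A monopolist chooses Q where MR = MC. MR = 83 − 3Q; setting this equal to 38 gives Q = 15 and P = 60.5.
PS = (60.5 − 38)·15 = 337.5.
Cournot with 3 identical firms: the symmetric best-response condition is 83 − 6q = 38. Each firm produces q = 7.5, total output Q = 22.5, price P = 49.25.
PS = (49.25 − 38)·22.5 = 253.125.
Change in producer surplus: 253.125 − 337.5 = −84.375.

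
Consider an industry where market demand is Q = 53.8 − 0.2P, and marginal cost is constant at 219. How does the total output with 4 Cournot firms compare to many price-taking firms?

Cournot: Q = 8; Competition: Q = 10

Inverting demand: P = 269 − 5Q.
With 4 symmetric Cournot firms, each firm's FOC gives 269 − 25q = 219, so q = 2, Q = 4·2 = 8, and P = 229.
Competitive firms price at marginal cost: P = 219, giving Q = 10.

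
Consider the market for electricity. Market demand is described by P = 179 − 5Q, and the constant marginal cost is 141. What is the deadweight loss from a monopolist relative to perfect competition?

Under competition P = MC = 141, so Q = (179 − 141)/5 = 7.6.
Monopoly sets MR = MC: 179 − 10Q = 141 ⇒ Q = 3.8, P = 179 − 5·3.8 = 160.
DWL is the triangle between Q = 3.8 and Q = 7.6: ½·(7.6 − 3.8)·(160 − 141) = 36.1.

DWL = 36.1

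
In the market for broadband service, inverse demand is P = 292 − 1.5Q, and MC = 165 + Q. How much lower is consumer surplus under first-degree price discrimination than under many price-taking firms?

Competitive equilibrium sets price equal to marginal cost: 292 − 1.5Q = 165 + Q, so Q = 50.8 and P = 215.8.
CS = ½·(292 − 215.8)·50.8 = 1935.48.
With perfect price discrimination, output is the efficient level Q = 50.8 (where demand meets MC), but every buyer pays their willingness to pay: CS = 0 and PS = total surplus.
CS = 0.
Change in consumer surplus: 0 − 1935.48 = −1935.48.

Consumer surplus falls by 1935.48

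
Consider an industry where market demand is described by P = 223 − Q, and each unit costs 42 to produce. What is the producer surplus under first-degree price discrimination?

With perfect price discrimination, output is the efficient level Q = 181 (where demand meets MC), but every buyer pays their willingness to pay: CS = 0 and PS = total surplus.
PS = ½·(223 − 42)·181 = 16380.5.

PS = 16380.5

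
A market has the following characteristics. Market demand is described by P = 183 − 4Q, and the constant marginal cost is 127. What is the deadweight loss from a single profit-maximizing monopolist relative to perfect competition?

DWL = 98

Competitive firms price at marginal cost: P = 127, giving Q = 14.
The monopolist equates marginal revenue to marginal cost: 183 − 8Q = 127, so Q = 7. From demand, P = 155.
DWL is the triangle between Q = 7 and Q = 14: ½·(14 − 7)·(155 − 127) = 98.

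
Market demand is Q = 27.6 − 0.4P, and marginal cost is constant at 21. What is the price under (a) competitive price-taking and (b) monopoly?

Competition: P = 21; Monopoly: P = 45

Inverting demand: P = 69 − 2.5Q.
Perfect competition: P = MC = 21, so 69 − 2.5Q = 21 and Q = 19.2.
The monopolist equates marginal revenue to marginal cost: 69 − 5Q = 21, so Q = 9.6. From demand, P = 45.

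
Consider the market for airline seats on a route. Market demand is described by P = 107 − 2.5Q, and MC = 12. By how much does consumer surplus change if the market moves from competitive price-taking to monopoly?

Consumer surplus falls by 1353.75

Perfect competition: P = MC = 12, so 107 − 2.5Q = 12 and Q = 38.
CS = ½·(107 − 12)·38 = 1805.
The monopolist equates marginal revenue to marginal cost: 107 − 5Q = 12, so Q = 19. From demand, P = 59.5.
CS = ½·(107 − 59.5)·19 = 451.25.
Change in consumer surplus: 451.25 − 1805 = −1353.75.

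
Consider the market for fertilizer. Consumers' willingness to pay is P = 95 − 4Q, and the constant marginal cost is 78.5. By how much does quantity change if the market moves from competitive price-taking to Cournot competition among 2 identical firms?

Competitive firms price at marginal cost: P = 78.5, giving Q = 4.125.
With 2 symmetric Cournot firms, each firm's FOC gives 95 − 12q = 78.5, so q = 1.375, Q = 2·1.375 = 2.75, and P = 84.
Change in quantity: 2.75 − 4.125 = −1.375.

Quantity falls by 1.375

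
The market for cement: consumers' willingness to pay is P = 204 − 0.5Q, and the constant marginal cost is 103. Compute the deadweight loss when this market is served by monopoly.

DWL = 2550.25

Perfect competition: P = MC = 103, so 204 − 0.5Q = 103 and Q = 202.
A monopolist chooses Q where MR = MC. MR = 204 − Q; setting this equal to 103 gives Q = 101 and P = 153.5.
DWL is the triangle between Q = 101 and Q = 202: ½·(202 − 101)·(153.5 − 103) = 2550.25.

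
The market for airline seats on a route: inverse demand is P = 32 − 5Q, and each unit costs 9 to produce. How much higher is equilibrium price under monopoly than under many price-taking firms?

Perfect competition: P = MC = 9, so 32 − 5Q = 9 and Q = 4.6.
A monopolist chooses Q where MR = MC. MR = 32 − 10Q; setting this equal to 9 gives Q = 2.3 and P = 20.5.
Change in equilibrium price: 20.5 − 9 = 11.5.

P rises by 11.5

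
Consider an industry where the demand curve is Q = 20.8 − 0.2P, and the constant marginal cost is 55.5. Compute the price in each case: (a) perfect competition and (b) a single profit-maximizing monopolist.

Competition: P = 55.5; Monopoly: P = 79.75

Inverting demand: P = 104 − 5Q.
Under competition P = MC = 55.5, so Q = (104 − 55.5)/5 = 9.7.
A monopolist chooses Q where MR = MC. MR = 104 − 10Q; setting this equal to 55.5 gives Q = 4.85 and P = 79.75.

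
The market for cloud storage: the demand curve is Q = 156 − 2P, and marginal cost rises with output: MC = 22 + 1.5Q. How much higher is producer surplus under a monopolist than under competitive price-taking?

Inverting demand: P = 78 − 0.5Q.
Competitive equilibrium sets price equal to marginal cost: 78 − 0.5Q = 22 + 1.5Q, so Q = 28 and P = 64.
PS = P·Q − VC(Q) = 64·28 − (22·28 + ½·1.5·28²) = 588.
A monopolist chooses Q where MR = MC. MR = 78 − Q; setting this equal to 22 + 1.5Q gives Q = 22.4 and P = 66.8.
PS = P·Q − VC(Q) = 66.8·22.4 − (22·22.4 + ½·1.5·22.4²) = 627.2.
Change in producer surplus: 627.2 − 588 = 39.2.

PS rises by 39.2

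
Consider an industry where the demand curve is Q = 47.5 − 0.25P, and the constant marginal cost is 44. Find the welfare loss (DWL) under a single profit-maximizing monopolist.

Inverting demand: P = 190 − 4Q.
Under competition P = MC = 44, so Q = (190 − 44)/4 = 36.5.
A monopolist chooses Q where MR = MC. MR = 190 − 8Q; setting this equal to 44 gives Q = 18.25 and P = 117.
DWL is the triangle between Q = 18.25 and Q = 36.5: ½·(36.5 − 18.25)·(117 − 44) = 666.125.

DWL = 666.125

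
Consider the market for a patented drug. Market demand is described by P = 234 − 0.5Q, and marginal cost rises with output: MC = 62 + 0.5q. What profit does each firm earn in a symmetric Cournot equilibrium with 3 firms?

With 3 symmetric Cournot firms, each firm's FOC gives 234 − 2q = 62 + 0.5q, so q = 68.8, Q = 3·68.8 = 206.4, and P = 130.8.
Each firm's profit = 130.8·68.8 − (62·68.8 + ½·0.5·68.8²) = 3550.08.

π_i = 3550.08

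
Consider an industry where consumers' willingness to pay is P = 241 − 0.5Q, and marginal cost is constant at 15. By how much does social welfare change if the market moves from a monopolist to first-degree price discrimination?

TS rises by 12769

A monopolist chooses Q where MR = MC. MR = 241 − Q; setting this equal to 15 gives Q = 226 and P = 128.
CS = ½·(241 − 128)·226 = 12769; PS = (128 − 15)·226 = 25538; TS = 38307.
A perfectly discriminating monopolist sells every unit with P(Q) ≥ MC(Q), so output equals the competitive quantity Q = 452. Each buyer pays their reservation price, so CS = 0 and the firm captures all surplus.
TS = 51076 (equal to competitive TS).
Change in social welfare: 51076 − 38307 = 12769.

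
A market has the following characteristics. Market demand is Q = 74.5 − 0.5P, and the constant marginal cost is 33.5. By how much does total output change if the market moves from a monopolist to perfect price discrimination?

Inverting demand: P = 149 − 2Q.
A monopolist chooses Q where MR = MC. MR = 149 − 4Q; setting this equal to 33.5 gives Q = 28.875 and P = 91.25.
With perfect price discrimination, output is the efficient level Q = 57.75 (where demand meets MC), but every buyer pays their willingness to pay: CS = 0 and PS = total surplus.
Change in total output: 57.75 − 28.875 = 28.875.

Total output rises by 28.875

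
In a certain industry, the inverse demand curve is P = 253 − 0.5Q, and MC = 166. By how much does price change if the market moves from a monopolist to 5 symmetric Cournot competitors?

Monopoly sets MR = MC: 253 − Q = 166 ⇒ Q = 87, P = 253 − 0.5·87 = 209.5.
In a 5-firm Cournot equilibrium, symmetry and the first-order condition give q = (253 − 166)/(3) = 29. So Q = 145 and P = 180.5.
Change in price: 180.5 − 209.5 = −29.

P falls by 29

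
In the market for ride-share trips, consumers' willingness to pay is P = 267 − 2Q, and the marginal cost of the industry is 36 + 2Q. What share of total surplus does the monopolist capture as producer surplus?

The monopolist equates marginal revenue to marginal cost: 267 − 4Q = 36 + 2Q, so Q = 38.5. From demand, P = 190.
CS = ½·(267 − 190)·38.5 = 1482.25.
PS = P·Q − VC(Q) = 190·38.5 − (36·38.5 + ½·2·38.5²) = 4446.75.
Share captured = PS/TS = 4446.75/5929 = 0.75.

PS/TS = 0.75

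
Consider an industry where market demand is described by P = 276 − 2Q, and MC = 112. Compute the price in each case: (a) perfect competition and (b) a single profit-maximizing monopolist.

Competition: P = 112; Monopoly: P = 194

Under competition P = MC = 112, so Q = (276 − 112)/2 = 82.
The monopolist equates marginal revenue to marginal cost: 276 − 4Q = 112, so Q = 41. From demand, P = 194.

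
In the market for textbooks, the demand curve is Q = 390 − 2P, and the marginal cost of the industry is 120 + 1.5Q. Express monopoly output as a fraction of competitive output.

Inverting demand: P = 195 − 0.5Q.
Monopoly sets MR = MC: 195 − Q = 120 + 1.5Q ⇒ Q = 30, P = 195 − 0.5·30 = 180.
Competitive equilibrium sets price equal to marginal cost: 195 − 0.5Q = 120 + 1.5Q, so Q = 37.5 and P = 176.25.
Ratio Q_m/Q_c = 30/37.5 = 0.8.

Q_m/Q_c = 0.8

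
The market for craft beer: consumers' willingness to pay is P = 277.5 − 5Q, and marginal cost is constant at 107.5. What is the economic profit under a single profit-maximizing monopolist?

The monopolist equates marginal revenue to marginal cost: 277.5 − 10Q = 107.5, so Q = 17. From demand, P = 192.5.
Profit = (192.5 − 107.5)·17 = 1445.

Profit = 1445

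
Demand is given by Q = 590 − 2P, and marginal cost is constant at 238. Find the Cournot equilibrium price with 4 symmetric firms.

Inverting demand: P = 295 − 0.5Q.
With 4 symmetric Cournot firms, each firm's FOC gives 295 − 2.5q = 238, so q = 22.8, Q = 4·22.8 = 91.2, and P = 249.4.

P = 249.4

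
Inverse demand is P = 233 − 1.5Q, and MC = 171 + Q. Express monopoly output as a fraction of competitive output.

A monopolist chooses Q where MR = MC. MR = 233 − 3Q; setting this equal to 171 + Q gives Q = 15.5 and P = 209.75.
Under competition P = MC: 233 − 1.5Q = 171 + Q ⇒ Q = 24.8, P = 195.8.
Ratio Q_m/Q_c = 15.5/24.8 = 0.625.

Q_m/Q_c = 0.625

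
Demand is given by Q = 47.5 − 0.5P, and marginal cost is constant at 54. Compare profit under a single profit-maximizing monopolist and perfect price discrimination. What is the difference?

Inverting demand: P = 95 − 2Q.
The monopolist equates marginal revenue to marginal cost: 95 − 4Q = 54, so Q = 10.25. From demand, P = 74.5.
Profit = (74.5 − 54)·10.25 = 210.125.
A perfectly discriminating monopolist sells every unit with P(Q) ≥ MC(Q), so output equals the competitive quantity Q = 20.5. Each buyer pays their reservation price, so CS = 0 and the firm captures all surplus.
PS equals the full surplus area, 420.25. Profit = 420.25 = 420.25.
Change in profit: 420.25 − 210.125 = 210.125.

Profit rises by 210.125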